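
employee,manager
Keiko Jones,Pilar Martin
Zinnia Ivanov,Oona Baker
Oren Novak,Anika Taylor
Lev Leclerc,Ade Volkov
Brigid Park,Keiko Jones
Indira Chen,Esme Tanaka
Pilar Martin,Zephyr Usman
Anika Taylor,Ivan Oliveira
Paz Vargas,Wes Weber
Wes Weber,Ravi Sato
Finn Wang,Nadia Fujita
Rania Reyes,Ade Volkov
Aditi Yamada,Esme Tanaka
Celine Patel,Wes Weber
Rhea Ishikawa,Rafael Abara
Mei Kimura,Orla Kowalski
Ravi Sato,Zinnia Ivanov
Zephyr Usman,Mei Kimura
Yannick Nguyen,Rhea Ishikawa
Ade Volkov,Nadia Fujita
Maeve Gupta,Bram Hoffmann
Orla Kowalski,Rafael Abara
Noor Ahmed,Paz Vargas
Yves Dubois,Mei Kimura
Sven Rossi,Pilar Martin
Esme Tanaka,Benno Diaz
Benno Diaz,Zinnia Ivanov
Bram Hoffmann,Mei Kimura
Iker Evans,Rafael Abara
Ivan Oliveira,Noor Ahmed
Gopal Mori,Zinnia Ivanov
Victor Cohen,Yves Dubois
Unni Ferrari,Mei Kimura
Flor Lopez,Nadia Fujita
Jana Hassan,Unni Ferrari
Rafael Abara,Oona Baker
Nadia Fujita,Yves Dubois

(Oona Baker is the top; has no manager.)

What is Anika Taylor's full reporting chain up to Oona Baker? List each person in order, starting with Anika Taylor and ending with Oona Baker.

Anika Taylor -> Ivan Oliveira -> Noor Ahmed -> Paz Vargas -> Wes Weber -> Ravi Sato -> Zinnia Ivanov -> Oona Baker

Anika Taylor reports to Ivan Oliveira. Ivan Oliveira reports to Noor Ahmed. Noor Ahmed reports to Paz Vargas. Paz Vargas reports to Wes Weber. Wes Weber reports to Ravi Sato. Ravi Sato reports to Zinnia Ivanov. Zinnia Ivanov reports to Oona Baker. Oona Baker is at the top.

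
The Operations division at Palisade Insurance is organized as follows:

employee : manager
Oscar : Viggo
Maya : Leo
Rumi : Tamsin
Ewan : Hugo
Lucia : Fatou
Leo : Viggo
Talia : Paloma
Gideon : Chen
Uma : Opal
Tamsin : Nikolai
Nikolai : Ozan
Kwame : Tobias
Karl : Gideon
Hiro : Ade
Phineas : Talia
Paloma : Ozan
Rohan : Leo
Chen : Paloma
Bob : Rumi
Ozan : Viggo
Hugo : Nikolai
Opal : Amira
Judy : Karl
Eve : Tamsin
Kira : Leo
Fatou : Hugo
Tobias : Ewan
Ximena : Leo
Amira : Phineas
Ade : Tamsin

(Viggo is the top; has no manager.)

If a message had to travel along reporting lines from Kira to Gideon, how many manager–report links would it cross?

Kira is 2 levels below Viggo, and Gideon is 4 levels below Viggo (their lowest common manager). The shortest path runs up from Kira to Viggo and back down to Gideon: 2 + 4 = 6 links.

6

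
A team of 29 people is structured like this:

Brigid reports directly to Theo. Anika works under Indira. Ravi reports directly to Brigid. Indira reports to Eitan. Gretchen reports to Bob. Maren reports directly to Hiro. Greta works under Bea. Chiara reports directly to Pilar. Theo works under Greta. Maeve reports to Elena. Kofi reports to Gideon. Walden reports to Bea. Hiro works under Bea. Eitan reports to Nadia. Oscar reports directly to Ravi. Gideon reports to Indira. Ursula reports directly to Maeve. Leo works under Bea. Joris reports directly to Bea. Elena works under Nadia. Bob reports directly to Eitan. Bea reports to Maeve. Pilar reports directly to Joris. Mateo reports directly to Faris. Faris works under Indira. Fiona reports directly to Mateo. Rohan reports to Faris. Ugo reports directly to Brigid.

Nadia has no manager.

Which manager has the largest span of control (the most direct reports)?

Direct-report counts: Nadia has 2; Eitan has 2; Bob has 1; Indira has 3; Faris has 2; Mateo has 1; Gideon has 1; Elena has 1; Maeve has 2; Bea has 5; Hiro has 1; Joris has 1; Pilar has 1; Greta has 1; Theo has 1; Brigid has 2; Ravi has 1. The largest is 5, held by Bea.

Bea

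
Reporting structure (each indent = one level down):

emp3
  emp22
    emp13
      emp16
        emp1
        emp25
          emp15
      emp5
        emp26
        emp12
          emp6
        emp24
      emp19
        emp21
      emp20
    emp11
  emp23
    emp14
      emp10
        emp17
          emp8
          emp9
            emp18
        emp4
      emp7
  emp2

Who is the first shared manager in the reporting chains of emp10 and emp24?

emp3

emp10's chain of managers is emp14, emp23, emp3. emp24's chain of managers is emp5, emp13, emp22, emp3. The first manager that appears in both chains is emp3.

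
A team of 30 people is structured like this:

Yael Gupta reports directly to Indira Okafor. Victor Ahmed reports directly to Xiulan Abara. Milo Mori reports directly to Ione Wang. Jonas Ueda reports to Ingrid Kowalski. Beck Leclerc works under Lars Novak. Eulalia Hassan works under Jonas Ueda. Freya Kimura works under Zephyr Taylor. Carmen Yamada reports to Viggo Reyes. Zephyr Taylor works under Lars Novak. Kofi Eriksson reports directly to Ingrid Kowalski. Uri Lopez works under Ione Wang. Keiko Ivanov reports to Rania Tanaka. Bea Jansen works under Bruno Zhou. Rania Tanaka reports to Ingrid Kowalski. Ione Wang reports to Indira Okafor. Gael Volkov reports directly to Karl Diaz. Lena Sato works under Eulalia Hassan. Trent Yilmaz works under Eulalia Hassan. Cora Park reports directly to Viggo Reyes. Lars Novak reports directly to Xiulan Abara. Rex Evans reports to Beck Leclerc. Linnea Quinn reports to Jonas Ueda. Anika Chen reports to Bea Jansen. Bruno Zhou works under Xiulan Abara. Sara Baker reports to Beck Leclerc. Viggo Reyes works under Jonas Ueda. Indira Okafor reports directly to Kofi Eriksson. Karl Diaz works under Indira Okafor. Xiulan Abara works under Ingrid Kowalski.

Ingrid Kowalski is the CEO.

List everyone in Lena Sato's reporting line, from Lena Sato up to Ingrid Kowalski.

Lena Sato -> Eulalia Hassan -> Jonas Ueda -> Ingrid Kowalski

Lena Sato reports to Eulalia Hassan. Eulalia Hassan reports to Jonas Ueda. Jonas Ueda reports to Ingrid Kowalski. Ingrid Kowalski is at the top.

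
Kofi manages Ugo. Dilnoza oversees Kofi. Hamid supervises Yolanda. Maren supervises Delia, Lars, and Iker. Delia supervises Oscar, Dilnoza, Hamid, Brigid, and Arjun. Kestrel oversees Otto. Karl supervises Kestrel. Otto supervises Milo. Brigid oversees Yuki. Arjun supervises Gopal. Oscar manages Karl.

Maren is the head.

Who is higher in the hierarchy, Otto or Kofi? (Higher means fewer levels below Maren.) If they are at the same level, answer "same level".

Otto is 5 levels below Maren; Kofi is 3. Kofi is higher.

Kofi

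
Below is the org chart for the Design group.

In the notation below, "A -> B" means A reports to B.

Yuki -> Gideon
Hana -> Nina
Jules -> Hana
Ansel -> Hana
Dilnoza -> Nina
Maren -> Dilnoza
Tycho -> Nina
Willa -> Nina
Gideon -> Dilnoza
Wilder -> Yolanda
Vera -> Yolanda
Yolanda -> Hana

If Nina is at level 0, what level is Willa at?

Chain from Willa up to Nina: Willa → Nina. That is 1 step up, so Willa is 1 level below Nina.

1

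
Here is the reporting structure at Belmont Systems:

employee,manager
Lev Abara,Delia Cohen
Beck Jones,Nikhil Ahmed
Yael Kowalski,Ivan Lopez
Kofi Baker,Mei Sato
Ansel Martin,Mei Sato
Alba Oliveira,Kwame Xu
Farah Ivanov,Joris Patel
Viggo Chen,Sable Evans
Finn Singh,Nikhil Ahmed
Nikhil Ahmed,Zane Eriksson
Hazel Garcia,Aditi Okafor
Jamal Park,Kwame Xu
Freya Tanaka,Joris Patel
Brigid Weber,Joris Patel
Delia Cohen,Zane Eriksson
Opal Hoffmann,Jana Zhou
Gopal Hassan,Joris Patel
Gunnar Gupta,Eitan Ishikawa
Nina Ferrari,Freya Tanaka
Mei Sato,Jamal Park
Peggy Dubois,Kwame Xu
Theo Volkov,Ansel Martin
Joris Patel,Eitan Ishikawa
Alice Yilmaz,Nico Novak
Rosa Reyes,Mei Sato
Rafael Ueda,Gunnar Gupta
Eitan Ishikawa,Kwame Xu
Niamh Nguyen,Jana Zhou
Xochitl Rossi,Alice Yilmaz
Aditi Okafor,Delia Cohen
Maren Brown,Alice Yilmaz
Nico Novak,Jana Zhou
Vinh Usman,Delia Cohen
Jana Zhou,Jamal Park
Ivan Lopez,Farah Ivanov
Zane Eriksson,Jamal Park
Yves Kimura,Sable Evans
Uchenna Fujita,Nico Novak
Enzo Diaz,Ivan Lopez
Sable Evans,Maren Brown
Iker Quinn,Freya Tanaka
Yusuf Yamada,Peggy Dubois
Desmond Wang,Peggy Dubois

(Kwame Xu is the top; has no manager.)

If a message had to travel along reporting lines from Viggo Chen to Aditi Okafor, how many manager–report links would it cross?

Viggo Chen is 6 levels below Jamal Park, and Aditi Okafor is 3 levels below Jamal Park (their lowest common manager). The shortest path runs up from Viggo Chen to Jamal Park and back down to Aditi Okafor: 6 + 3 = 9 links.

9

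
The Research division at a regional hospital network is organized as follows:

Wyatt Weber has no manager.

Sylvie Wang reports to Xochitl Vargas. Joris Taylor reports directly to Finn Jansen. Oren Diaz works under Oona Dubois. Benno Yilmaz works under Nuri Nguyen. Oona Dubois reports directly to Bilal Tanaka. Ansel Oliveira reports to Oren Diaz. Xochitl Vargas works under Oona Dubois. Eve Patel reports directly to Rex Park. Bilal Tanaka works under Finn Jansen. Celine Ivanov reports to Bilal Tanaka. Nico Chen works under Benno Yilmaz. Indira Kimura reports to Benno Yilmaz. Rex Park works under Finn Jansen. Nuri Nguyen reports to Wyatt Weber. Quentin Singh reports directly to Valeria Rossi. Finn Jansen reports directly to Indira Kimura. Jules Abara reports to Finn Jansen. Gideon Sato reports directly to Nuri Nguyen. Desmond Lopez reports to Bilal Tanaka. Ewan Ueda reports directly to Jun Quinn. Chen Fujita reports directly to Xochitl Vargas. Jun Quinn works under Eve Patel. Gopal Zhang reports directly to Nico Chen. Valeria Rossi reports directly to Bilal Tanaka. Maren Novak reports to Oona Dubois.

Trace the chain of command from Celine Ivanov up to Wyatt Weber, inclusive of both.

Celine Ivanov -> Bilal Tanaka -> Finn Jansen -> Indira Kimura -> Benno Yilmaz -> Nuri Nguyen -> Wyatt Weber

Celine Ivanov reports to Bilal Tanaka. Bilal Tanaka reports to Finn Jansen. Finn Jansen reports to Indira Kimura. Indira Kimura reports to Benno Yilmaz. Benno Yilmaz reports to Nuri Nguyen. Nuri Nguyen reports to Wyatt Weber. Wyatt Weber is at the top.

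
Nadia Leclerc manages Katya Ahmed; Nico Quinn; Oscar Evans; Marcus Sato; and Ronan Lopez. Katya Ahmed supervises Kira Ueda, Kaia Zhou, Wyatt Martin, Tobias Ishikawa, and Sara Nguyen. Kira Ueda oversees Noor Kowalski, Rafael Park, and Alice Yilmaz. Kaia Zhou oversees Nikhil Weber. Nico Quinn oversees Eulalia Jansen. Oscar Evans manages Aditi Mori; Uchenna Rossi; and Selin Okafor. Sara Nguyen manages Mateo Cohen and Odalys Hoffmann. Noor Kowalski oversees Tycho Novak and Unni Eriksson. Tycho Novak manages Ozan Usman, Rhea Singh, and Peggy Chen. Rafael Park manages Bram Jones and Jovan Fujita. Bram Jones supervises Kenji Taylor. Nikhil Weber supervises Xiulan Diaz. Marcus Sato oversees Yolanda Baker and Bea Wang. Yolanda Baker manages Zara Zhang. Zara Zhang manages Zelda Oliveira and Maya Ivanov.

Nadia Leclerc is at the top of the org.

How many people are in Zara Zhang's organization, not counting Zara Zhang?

Zara Zhang directly manages Zelda Oliveira, Maya Ivanov. Zelda Oliveira has no reports. Maya Ivanov has no reports. So Zara Zhang's organization is 2 direct reports plus everyone under them: 1 + 1 = 2.

2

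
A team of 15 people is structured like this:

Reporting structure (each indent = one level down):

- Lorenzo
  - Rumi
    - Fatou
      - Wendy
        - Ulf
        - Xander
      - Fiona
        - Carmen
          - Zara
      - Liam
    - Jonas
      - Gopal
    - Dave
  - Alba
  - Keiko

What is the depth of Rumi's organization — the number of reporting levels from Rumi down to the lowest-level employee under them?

The longest chain under Rumi runs Rumi → Fatou → Fiona → Carmen → Zara, which is 4 levels below Rumi.

4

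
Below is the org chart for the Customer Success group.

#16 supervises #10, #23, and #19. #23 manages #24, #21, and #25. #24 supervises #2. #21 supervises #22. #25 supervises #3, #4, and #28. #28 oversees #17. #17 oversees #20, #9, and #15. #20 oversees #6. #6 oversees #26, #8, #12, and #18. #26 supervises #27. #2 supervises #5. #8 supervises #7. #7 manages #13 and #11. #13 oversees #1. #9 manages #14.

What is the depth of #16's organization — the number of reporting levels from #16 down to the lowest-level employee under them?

10

The longest chain under #16 runs #16 → #23 → #25 → #28 → #17 → #20 → #6 → #8 → #7 → #13 → #1, which is 10 levels below #16.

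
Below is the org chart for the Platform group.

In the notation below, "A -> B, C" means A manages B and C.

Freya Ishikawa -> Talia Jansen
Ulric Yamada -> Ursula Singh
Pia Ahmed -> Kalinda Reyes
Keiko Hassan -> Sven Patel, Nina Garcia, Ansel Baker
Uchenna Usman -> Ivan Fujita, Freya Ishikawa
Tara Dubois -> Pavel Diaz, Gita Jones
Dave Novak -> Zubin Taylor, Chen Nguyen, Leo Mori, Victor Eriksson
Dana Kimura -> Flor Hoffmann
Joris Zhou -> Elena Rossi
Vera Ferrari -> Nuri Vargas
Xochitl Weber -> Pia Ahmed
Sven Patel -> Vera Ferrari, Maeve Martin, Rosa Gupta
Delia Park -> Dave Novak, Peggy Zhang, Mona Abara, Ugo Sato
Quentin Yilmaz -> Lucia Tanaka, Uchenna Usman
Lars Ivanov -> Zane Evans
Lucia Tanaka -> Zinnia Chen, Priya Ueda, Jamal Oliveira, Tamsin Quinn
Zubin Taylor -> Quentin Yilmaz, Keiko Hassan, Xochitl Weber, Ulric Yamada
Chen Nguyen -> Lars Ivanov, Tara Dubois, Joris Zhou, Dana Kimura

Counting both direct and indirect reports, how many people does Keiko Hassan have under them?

Keiko Hassan directly manages Sven Patel, Nina Garcia, Ansel Baker. Under Sven Patel: Rosa Gupta, Maeve Martin, Vera Ferrari, Nuri Vargas (4). Nina Garcia has no reports. Ansel Baker has no reports. So Keiko Hassan's organization is 3 direct reports plus everyone under them: 5 + 1 + 1 = 7.

7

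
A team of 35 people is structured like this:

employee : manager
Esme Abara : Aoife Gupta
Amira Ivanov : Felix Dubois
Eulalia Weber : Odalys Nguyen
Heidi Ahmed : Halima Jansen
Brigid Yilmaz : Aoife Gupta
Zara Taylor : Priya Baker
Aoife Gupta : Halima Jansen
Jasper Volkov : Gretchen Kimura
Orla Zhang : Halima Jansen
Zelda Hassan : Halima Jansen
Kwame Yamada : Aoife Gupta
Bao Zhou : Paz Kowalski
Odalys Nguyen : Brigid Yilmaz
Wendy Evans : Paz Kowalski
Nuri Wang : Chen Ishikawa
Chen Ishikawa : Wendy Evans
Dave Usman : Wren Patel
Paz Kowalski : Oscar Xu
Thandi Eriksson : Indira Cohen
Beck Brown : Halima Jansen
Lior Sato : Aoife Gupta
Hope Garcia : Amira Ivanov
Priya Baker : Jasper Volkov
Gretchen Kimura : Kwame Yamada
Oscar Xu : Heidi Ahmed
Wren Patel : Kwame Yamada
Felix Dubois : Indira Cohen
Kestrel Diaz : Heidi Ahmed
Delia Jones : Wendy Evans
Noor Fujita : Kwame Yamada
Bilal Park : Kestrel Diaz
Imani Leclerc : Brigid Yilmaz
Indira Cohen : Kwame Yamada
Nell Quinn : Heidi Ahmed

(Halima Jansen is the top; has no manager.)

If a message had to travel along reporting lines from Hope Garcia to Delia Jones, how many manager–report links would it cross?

Hope Garcia is 6 levels below Halima Jansen, and Delia Jones is 5 levels below Halima Jansen (their lowest common manager). The shortest path runs up from Hope Garcia to Halima Jansen and back down to Delia Jones: 6 + 5 = 11 links.

11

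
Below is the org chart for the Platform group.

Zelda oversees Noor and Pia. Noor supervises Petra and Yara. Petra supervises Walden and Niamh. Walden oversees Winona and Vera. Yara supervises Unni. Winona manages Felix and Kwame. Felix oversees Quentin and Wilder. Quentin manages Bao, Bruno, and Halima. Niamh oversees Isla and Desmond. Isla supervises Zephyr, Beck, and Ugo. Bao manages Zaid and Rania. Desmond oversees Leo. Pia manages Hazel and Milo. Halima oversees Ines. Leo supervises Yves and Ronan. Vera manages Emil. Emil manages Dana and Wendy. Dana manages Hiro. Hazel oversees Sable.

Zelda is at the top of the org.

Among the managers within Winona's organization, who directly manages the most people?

Direct-report counts within Winona's organization: Winona has 2; Felix has 2; Quentin has 3; Halima has 1; Bao has 2. The largest is 3, held by Quentin.

Quentin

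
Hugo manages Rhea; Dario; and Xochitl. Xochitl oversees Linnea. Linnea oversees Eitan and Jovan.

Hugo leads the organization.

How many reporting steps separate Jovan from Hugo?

3

Chain from Jovan up to Hugo: Jovan → Linnea → Xochitl → Hugo. That is 3 steps up, so Jovan is 3 levels below Hugo.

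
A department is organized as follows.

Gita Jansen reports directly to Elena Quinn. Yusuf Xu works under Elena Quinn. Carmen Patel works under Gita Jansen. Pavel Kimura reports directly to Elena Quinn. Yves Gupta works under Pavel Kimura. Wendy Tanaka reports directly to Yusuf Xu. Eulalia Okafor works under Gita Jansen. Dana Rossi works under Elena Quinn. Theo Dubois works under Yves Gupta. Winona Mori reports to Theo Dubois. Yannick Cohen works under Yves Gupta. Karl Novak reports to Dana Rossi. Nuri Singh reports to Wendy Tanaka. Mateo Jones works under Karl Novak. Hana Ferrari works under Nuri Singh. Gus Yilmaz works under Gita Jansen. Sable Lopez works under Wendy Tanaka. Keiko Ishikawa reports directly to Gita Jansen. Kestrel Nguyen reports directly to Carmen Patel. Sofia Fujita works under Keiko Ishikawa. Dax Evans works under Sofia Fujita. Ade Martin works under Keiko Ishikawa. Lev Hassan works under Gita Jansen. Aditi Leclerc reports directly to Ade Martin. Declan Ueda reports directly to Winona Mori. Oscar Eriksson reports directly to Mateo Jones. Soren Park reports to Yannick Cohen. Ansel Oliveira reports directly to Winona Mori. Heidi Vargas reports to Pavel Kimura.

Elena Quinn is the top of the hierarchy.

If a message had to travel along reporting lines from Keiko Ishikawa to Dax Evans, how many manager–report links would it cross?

2

Dax Evans is in Keiko Ishikawa's organization: the chain from Dax Evans up to Keiko Ishikawa is Dax Evans → Sofia Fujita → Keiko Ishikawa, which is 2 links.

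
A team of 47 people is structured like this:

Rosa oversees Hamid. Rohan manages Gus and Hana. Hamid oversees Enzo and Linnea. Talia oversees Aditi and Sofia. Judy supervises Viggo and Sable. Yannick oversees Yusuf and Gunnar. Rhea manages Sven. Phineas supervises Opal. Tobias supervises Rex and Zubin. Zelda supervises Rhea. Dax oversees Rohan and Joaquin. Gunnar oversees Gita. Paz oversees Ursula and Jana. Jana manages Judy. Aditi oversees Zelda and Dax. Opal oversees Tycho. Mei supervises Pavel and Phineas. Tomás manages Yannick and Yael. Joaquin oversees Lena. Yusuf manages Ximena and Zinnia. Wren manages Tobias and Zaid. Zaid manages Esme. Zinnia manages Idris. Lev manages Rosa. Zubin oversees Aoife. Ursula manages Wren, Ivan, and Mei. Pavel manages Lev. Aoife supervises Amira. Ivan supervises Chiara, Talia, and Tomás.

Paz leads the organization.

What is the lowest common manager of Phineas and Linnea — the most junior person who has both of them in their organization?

Mei

Phineas's chain of managers is Mei, Ursula, Paz. Linnea's chain of managers is Hamid, Rosa, Lev, Pavel, Mei, Ursula, Paz. The first manager that appears in both chains is Mei.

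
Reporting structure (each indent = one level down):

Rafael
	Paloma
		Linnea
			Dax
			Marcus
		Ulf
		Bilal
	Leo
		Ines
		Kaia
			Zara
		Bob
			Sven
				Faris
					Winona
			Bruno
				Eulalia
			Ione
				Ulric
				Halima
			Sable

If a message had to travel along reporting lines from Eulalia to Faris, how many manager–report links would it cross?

4

Eulalia is 2 levels below Bob, and Faris is 2 levels below Bob (their lowest common manager). The shortest path runs up from Eulalia to Bob and back down to Faris: 2 + 2 = 4 links.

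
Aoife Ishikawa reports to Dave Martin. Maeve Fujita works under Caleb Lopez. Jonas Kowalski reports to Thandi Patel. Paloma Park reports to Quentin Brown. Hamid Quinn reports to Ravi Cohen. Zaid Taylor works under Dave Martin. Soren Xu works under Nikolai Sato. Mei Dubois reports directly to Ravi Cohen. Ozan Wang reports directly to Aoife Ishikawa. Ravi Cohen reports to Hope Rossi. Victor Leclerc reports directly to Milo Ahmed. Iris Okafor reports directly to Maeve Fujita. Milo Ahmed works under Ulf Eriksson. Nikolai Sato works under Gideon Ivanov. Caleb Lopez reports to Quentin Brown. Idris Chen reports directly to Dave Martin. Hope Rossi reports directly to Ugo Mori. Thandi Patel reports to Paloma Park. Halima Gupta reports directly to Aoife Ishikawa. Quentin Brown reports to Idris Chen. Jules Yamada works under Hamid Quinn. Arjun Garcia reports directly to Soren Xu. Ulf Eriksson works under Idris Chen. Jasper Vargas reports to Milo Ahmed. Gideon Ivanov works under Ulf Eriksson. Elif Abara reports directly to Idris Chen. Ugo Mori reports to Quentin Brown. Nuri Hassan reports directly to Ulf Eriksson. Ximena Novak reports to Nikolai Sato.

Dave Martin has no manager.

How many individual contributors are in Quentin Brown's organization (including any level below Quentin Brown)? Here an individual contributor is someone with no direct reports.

The people in Quentin Brown's organization with no one reporting to them are Mei Dubois, Jules Yamada, Jonas Kowalski, Iris Okafor. That is 4.

4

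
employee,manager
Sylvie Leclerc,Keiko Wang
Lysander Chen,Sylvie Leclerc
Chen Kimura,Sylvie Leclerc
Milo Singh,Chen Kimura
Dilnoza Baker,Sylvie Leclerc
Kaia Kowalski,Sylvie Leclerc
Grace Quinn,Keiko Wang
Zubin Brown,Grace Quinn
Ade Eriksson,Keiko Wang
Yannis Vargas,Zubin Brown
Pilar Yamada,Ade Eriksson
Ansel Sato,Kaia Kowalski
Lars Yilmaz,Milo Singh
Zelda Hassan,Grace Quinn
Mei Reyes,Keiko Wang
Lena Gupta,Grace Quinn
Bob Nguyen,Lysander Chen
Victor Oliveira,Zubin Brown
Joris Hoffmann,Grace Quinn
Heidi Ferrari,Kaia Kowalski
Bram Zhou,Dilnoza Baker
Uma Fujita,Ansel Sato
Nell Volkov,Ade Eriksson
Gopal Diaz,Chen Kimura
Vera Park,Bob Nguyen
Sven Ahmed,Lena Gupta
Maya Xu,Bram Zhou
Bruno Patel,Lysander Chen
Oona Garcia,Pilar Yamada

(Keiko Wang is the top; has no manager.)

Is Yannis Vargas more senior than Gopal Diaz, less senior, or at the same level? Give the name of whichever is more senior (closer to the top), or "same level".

same level

Both Yannis Vargas and Gopal Diaz are 3 levels below Keiko Wang.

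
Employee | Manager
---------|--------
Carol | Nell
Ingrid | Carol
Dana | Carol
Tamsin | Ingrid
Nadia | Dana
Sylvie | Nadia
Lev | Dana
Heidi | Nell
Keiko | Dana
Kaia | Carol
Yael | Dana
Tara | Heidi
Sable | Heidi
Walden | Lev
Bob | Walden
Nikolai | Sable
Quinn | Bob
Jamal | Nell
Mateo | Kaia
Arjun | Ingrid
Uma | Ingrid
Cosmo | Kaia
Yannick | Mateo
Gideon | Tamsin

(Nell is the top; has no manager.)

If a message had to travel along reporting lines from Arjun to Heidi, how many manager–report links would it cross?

4

Arjun is 3 levels below Nell, and Heidi is 1 level below Nell (their lowest common manager). The shortest path runs up from Arjun to Nell and back down to Heidi: 3 + 1 = 4 links.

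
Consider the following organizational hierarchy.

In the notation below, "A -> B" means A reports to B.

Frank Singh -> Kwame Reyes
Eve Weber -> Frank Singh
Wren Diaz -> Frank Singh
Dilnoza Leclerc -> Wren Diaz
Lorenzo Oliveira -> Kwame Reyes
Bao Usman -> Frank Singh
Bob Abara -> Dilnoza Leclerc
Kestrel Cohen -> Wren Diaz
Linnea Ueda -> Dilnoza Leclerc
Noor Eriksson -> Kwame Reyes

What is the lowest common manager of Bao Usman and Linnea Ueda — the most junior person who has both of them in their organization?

Frank Singh

Bao Usman's chain of managers is Frank Singh, Kwame Reyes. Linnea Ueda's chain of managers is Dilnoza Leclerc, Wren Diaz, Frank Singh, Kwame Reyes. The first manager that appears in both chains is Frank Singh.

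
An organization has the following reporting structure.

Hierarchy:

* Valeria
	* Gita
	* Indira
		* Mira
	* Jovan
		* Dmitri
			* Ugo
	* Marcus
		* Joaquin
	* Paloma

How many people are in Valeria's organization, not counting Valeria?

9

Valeria directly manages Gita, Indira, Jovan, Marcus, Paloma. Gita has no reports. Under Indira: Mira (1). Under Jovan: Dmitri, Ugo (2). Under Marcus: Joaquin (1). Paloma has no reports. So Valeria's organization is 5 direct reports plus everyone under them: 1 + 2 + 3 + 2 + 1 = 9.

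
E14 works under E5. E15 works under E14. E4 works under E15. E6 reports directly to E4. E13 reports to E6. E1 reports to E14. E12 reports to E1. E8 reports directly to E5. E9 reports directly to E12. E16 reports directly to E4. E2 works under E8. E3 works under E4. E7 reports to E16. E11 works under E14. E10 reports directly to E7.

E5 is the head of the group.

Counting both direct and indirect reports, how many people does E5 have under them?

E5 directly manages E14, E8. Under E14: E11, E1, E12, E9, E15, E4, E3, E16, E7, E10, E6, E13 (12). Under E8: E2 (1). So E5's organization is 2 direct reports plus everyone under them: 13 + 2 = 15.

15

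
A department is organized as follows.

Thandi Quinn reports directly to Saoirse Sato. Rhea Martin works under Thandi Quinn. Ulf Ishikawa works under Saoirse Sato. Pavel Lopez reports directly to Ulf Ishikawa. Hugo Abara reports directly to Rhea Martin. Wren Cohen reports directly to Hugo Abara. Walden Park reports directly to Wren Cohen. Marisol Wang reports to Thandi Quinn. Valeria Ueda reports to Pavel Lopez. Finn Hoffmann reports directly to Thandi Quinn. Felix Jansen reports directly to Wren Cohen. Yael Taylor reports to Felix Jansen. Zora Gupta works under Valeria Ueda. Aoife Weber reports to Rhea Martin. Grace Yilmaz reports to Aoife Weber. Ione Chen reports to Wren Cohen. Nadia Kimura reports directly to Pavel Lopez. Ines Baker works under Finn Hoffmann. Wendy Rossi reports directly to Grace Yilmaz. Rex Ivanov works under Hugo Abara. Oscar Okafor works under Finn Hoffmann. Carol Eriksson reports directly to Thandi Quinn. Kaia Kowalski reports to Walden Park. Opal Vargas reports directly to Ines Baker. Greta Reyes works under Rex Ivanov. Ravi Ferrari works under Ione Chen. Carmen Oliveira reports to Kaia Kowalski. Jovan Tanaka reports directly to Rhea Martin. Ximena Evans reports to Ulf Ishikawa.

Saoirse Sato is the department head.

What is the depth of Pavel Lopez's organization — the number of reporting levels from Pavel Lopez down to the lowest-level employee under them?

The longest chain under Pavel Lopez runs Pavel Lopez → Valeria Ueda → Zora Gupta, which is 2 levels below Pavel Lopez.

2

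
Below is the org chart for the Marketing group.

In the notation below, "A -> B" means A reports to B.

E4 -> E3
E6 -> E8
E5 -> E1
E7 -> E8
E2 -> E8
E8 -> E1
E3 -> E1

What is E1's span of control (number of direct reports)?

E1 directly manages E5, E8, E3. That is 3 direct reports.

3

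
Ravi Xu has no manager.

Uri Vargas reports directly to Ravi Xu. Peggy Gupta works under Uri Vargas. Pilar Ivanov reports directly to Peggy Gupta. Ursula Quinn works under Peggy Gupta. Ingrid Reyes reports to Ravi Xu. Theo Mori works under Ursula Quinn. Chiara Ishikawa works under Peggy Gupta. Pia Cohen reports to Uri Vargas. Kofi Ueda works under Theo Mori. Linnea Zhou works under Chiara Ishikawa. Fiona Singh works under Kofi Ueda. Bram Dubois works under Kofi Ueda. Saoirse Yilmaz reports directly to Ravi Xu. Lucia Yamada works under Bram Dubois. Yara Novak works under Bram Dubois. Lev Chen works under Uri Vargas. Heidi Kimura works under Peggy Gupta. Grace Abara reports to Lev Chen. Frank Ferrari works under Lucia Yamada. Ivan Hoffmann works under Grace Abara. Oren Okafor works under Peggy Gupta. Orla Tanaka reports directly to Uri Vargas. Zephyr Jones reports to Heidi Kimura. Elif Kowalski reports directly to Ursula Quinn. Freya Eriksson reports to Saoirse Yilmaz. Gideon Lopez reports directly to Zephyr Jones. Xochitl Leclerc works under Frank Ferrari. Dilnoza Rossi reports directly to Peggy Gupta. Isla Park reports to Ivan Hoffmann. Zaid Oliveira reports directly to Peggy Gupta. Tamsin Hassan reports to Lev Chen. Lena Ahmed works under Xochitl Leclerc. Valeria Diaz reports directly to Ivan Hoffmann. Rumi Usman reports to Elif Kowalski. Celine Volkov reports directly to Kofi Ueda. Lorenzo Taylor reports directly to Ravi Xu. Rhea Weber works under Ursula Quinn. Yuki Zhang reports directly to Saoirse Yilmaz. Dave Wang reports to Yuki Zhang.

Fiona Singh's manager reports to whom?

Theo Mori

Fiona Singh reports to Kofi Ueda, and Kofi Ueda reports to Theo Mori. So Fiona Singh's skip-level manager is Theo Mori.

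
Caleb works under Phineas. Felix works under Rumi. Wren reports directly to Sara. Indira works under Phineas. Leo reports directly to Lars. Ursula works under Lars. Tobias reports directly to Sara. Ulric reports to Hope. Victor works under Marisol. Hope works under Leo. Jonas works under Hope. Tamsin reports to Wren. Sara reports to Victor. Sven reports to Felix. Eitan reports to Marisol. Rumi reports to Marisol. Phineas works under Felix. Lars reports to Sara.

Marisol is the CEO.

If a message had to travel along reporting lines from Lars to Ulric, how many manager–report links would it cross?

3

Ulric is in Lars's organization: the chain from Ulric up to Lars is Ulric → Hope → Leo → Lars, which is 3 links.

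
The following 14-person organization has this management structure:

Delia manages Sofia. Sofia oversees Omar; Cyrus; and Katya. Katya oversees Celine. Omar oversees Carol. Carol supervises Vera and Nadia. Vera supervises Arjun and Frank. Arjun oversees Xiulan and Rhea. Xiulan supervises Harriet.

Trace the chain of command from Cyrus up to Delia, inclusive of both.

Cyrus -> Sofia -> Delia

Cyrus reports to Sofia. Sofia reports to Delia. Delia is at the top.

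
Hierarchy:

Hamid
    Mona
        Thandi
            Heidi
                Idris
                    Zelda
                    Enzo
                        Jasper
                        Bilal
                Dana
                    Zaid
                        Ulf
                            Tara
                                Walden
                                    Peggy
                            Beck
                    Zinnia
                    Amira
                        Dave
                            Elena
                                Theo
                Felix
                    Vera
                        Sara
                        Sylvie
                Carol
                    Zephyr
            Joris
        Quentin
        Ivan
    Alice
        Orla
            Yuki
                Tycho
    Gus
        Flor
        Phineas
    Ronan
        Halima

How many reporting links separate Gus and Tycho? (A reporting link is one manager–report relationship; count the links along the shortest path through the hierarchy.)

5

Gus is 1 level below Hamid, and Tycho is 4 levels below Hamid (their lowest common manager). The shortest path runs up from Gus to Hamid and back down to Tycho: 1 + 4 = 5 links.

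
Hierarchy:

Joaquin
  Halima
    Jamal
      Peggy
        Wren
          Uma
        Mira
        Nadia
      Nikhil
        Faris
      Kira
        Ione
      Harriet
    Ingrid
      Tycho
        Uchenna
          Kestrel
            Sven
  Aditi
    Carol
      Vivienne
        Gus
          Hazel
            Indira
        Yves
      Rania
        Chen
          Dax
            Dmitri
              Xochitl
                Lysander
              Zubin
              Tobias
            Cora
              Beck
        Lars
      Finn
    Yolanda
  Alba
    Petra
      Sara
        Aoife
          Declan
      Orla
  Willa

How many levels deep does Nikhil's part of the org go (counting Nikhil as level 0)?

The longest chain under Nikhil runs Nikhil → Faris, which is 1 level below Nikhil.

1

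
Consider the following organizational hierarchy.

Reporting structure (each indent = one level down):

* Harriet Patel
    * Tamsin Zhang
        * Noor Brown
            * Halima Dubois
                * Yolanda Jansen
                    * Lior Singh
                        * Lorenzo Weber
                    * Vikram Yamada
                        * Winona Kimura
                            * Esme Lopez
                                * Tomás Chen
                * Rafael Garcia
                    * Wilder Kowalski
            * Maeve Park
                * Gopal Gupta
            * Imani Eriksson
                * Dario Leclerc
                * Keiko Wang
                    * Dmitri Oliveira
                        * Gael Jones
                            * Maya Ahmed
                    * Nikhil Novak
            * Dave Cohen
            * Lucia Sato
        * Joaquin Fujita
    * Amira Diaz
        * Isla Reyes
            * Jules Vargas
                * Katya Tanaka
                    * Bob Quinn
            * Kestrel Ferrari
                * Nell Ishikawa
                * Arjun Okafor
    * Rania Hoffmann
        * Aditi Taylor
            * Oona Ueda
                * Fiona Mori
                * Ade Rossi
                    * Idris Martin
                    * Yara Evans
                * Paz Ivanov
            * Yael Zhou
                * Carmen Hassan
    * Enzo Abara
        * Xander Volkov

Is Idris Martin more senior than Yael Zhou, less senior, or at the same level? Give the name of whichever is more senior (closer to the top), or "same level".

Yael Zhou

Idris Martin is 5 levels below Harriet Patel; Yael Zhou is 3. Yael Zhou is higher.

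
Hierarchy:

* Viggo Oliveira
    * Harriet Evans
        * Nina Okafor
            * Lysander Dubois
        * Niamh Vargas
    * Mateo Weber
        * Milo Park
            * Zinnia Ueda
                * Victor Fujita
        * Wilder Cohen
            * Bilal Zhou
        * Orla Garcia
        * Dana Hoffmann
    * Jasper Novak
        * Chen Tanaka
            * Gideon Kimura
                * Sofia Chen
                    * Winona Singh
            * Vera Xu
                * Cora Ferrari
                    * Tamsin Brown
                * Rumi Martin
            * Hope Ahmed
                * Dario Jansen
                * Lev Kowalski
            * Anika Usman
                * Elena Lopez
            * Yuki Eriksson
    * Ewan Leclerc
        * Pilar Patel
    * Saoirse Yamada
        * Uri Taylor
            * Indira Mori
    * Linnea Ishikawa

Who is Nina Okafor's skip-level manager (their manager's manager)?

Nina Okafor reports to Harriet Evans, and Harriet Evans reports to Viggo Oliveira. So Nina Okafor's skip-level manager is Viggo Oliveira.

Viggo Oliveira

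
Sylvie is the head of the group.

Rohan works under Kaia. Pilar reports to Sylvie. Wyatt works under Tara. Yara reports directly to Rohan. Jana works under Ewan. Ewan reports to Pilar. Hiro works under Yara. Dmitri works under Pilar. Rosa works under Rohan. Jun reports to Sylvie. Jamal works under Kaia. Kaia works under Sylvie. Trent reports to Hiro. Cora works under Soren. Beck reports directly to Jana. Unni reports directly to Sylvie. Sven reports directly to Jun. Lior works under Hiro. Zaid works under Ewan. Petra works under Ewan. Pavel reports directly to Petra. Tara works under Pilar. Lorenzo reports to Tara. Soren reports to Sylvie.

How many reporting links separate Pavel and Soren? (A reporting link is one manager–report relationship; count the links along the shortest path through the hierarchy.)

5

Pavel is 4 levels below Sylvie, and Soren is 1 level below Sylvie (their lowest common manager). The shortest path runs up from Pavel to Sylvie and back down to Soren: 4 + 1 = 5 links.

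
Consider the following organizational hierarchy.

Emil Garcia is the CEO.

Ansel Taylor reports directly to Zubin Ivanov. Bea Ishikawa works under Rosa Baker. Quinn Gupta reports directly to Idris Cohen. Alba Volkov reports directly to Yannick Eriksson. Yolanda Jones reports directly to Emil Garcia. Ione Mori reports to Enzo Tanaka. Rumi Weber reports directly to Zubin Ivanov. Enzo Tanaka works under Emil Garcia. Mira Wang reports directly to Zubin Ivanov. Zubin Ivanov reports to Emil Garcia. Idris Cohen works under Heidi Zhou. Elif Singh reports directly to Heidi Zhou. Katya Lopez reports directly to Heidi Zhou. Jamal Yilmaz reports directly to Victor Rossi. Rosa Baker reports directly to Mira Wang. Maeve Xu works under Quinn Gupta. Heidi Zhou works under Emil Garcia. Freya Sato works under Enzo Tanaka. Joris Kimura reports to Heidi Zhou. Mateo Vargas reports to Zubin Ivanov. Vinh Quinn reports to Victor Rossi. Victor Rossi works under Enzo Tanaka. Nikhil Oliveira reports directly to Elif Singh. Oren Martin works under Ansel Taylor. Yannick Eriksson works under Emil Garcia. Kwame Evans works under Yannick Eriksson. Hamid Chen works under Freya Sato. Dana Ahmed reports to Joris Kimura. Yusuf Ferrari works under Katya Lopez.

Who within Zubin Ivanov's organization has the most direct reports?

Direct-report counts within Zubin Ivanov's organization: Zubin Ivanov has 4; Mira Wang has 1; Rosa Baker has 1; Ansel Taylor has 1. The largest is 4, held by Zubin Ivanov.

Zubin Ivanov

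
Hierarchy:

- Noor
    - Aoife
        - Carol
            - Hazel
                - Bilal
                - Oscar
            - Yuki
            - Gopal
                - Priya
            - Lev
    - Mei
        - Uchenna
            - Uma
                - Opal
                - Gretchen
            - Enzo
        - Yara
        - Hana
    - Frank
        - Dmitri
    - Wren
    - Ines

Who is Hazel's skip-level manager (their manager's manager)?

Aoife

Hazel reports to Carol, and Carol reports to Aoife. So Hazel's skip-level manager is Aoife.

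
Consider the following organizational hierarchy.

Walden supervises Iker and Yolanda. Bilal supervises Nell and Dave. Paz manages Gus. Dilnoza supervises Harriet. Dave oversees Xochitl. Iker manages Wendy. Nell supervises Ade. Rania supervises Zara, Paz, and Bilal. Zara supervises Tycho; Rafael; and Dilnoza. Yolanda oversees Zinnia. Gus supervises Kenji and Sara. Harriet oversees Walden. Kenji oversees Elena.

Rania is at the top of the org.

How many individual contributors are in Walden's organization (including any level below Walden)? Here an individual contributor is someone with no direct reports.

2

The people in Walden's organization with no one reporting to them are Zinnia, Wendy. That is 2.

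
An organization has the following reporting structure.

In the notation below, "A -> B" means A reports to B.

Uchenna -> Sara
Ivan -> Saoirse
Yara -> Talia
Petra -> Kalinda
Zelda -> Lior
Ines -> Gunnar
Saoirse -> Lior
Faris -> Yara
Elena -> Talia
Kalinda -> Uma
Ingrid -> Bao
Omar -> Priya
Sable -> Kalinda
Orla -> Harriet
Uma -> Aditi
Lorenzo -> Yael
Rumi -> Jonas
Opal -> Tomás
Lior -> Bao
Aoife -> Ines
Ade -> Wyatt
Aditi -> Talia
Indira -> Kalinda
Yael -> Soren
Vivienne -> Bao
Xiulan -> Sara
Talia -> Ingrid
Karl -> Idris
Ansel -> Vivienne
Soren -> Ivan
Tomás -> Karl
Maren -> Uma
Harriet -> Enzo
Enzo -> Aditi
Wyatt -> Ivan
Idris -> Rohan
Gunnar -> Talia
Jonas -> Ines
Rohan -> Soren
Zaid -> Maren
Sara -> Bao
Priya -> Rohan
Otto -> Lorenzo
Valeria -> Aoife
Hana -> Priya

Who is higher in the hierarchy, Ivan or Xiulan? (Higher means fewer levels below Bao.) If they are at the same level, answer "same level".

Ivan is 3 levels below Bao; Xiulan is 2. Xiulan is higher.

Xiulan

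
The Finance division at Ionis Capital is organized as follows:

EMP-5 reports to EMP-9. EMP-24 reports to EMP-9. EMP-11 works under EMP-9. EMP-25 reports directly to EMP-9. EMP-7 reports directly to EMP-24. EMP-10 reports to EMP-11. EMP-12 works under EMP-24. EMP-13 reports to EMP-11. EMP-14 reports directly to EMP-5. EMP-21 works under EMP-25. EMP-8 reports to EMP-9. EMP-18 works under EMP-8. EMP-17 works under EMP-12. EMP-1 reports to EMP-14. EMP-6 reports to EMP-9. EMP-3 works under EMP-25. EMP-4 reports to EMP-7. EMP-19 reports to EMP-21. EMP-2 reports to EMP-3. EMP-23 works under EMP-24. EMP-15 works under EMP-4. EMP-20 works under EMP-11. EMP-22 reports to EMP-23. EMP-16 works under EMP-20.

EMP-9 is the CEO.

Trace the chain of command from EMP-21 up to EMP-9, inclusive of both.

EMP-21 -> EMP-25 -> EMP-9

EMP-21 reports to EMP-25. EMP-25 reports to EMP-9. EMP-9 is at the top.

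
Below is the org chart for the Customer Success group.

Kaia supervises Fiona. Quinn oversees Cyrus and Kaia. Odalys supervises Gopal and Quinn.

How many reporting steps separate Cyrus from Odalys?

2

Chain from Cyrus up to Odalys: Cyrus → Quinn → Odalys. That is 2 steps up, so Cyrus is 2 levels below Odalys.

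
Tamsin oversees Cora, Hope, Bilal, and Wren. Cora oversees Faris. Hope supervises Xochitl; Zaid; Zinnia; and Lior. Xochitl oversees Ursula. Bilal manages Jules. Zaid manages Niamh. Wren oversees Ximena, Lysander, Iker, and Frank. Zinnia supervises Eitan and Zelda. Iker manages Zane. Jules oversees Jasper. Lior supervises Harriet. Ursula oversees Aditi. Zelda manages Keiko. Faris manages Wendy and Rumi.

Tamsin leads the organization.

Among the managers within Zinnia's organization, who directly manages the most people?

Zinnia

Direct-report counts within Zinnia's organization: Zinnia has 2; Zelda has 1. The largest is 2, held by Zinnia.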